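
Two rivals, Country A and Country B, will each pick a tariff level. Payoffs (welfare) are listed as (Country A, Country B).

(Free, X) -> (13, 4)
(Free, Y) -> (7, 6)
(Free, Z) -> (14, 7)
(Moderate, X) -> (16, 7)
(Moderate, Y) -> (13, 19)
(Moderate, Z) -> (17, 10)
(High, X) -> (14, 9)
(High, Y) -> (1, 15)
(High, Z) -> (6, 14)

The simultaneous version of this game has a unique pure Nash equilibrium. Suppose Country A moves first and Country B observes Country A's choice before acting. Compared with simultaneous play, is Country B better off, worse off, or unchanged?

Solve by backward induction (Country A leads).
- Free: BR = Z, leader payoff 14.
- Moderate: BR = Y, leader payoff 13.
- High: BR = Y, leader payoff 1.
Among 14, 13, 1, the best is 14 at Free. Subgame-perfect outcome: (Free, Z) with payoffs (14, 7).
Under simultaneous play:
Country A's best replies: X→Moderate; Y→Moderate; Z→Moderate.
Country B's best replies: Free→Z; Moderate→Y; High→Y.
The unique mutual best reply is (Moderate, Y), giving (13, 19).
Country B earns 7 sequentially versus 19 at the Nash outcome: worse off.

worse off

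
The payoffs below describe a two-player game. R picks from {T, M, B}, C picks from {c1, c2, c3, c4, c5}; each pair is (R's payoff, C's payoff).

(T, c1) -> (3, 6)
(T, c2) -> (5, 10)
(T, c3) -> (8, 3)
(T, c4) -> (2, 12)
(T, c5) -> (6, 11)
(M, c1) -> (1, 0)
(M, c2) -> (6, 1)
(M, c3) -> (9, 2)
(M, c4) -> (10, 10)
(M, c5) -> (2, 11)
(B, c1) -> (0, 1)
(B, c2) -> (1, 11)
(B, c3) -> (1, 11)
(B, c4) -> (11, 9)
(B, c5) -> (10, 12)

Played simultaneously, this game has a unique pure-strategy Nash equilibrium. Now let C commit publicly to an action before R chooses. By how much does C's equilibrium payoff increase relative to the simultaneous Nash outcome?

Backward induction with C moving first.
- c1: BR = T, leader payoff 6.
- c2: BR = M, leader payoff 1.
- c3: BR = M, leader payoff 2.
- c4: BR = B, leader payoff 9.
- c5: BR = B, leader payoff 12.
Among 6, 1, 2, 9, 12, the best is 12 at c5. Subgame-perfect outcome: (B, c5) with payoffs (10, 12).
Now find the simultaneous Nash equilibrium.
R's best replies: c1→T; c2→M; c3→M; c4→B; c5→B.
C's best replies: T→c4; M→c5; B→c5.
The unique mutual best reply is (B, c5), giving (10, 12).
C's commitment gain: 12 − 12 = 0.

0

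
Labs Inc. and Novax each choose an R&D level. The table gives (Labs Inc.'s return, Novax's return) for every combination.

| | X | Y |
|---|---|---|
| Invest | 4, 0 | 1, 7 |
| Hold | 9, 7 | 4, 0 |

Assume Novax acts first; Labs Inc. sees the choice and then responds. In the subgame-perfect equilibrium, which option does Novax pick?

Solve by backward induction (Novax leads).
- X: Labs Inc. compares 4, 9 and picks Hold; Novax would get 7.
- Y: Labs Inc. compares 1, 4 and picks Hold; Novax would get 0.
Novax's induced payoffs are 7, 0, so Novax commits to X. Subgame-perfect outcome: (Hold, X) with payoffs (9, 7).

X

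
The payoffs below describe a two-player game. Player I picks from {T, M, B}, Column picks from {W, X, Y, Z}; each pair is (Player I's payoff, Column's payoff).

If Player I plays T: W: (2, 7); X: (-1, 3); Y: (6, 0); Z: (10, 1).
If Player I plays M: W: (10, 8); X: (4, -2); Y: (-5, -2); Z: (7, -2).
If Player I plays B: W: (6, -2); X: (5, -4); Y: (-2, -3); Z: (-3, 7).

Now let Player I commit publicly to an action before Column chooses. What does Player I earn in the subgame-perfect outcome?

Backward induction with Player I moving first.
- T → Column plays W (best of 7, 3, 0, 1); Player I gets 2.
- M → Column plays W (best of 8, -2, -2, -2); Player I gets 10.
- B → Column plays Z (best of -2, -4, -3, 7); Player I gets -3.
Player I's induced payoffs are 2, 10, -3, so Player I commits to M. Subgame-perfect outcome: (M, W) with payoffs (10, 8).

10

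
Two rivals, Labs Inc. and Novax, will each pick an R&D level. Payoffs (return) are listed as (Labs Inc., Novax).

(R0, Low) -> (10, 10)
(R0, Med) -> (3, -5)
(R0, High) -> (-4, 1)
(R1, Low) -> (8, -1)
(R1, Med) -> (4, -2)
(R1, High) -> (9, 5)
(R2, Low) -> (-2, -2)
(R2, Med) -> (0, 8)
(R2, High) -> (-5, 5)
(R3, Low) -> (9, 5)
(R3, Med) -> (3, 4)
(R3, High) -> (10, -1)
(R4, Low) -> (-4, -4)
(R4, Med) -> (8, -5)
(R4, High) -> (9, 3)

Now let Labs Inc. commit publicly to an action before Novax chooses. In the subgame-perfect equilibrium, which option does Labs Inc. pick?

Novax best-responds to each possible Labs Inc. move:
- R0: Novax compares 10, -5, 1 and picks Low; Labs Inc. would get 10.
- R1: Novax compares -1, -2, 5 and picks High; Labs Inc. would get 9.
- R2: Novax compares -2, 8, 5 and picks Med; Labs Inc. would get 0.
- R3: Novax compares 5, 4, -1 and picks Low; Labs Inc. would get 9.
- R4: Novax compares -4, -5, 3 and picks High; Labs Inc. would get 9.
Labs Inc.'s induced payoffs are 10, 9, 0, 9, 9, so Labs Inc. commits to R0. Subgame-perfect outcome: (R0, Low) with payoffs (10, 10).

R0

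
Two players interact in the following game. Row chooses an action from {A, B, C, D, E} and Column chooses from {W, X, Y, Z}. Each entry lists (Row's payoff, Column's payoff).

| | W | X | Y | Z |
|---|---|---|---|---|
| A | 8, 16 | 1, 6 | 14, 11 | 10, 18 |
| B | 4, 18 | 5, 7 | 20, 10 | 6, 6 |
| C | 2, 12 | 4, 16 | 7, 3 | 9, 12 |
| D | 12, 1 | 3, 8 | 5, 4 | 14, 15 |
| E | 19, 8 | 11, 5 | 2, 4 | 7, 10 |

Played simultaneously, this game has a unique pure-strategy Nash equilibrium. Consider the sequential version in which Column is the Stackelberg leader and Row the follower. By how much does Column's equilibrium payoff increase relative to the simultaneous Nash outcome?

0

Backward induction with Column moving first.
- W: Row compares 8, 4, 2, 12, 19 and picks E; Column would get 8.
- X: Row compares 1, 5, 4, 3, 11 and picks E; Column would get 5.
- Y: Row compares 14, 20, 7, 5, 2 and picks B; Column would get 10.
- Z: Row compares 10, 6, 9, 14, 7 and picks D; Column would get 15.
Column's induced payoffs are 8, 5, 10, 15, so Column commits to Z. Subgame-perfect outcome: (D, Z) with payoffs (14, 15).
Under simultaneous play:
Row's best replies: W→E; X→E; Y→B; Z→D.
Column's best replies: A→Z; B→W; C→X; D→Z; E→Z.
The unique mutual best reply is (D, Z), giving (14, 15).
Column's commitment gain: 15 − 15 = 0.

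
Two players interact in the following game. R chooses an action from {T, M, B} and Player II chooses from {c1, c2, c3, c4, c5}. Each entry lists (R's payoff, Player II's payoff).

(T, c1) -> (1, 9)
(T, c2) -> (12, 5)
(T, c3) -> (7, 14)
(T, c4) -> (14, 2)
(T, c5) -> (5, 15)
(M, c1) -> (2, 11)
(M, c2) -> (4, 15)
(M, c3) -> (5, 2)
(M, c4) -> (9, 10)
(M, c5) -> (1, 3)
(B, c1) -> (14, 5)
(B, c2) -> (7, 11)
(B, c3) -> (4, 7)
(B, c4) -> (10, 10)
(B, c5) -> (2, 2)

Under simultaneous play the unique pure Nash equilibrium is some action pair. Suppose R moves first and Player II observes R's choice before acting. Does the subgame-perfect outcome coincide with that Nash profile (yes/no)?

no

Solve by backward induction (R leads).
- T: Player II compares 9, 5, 14, 2, 15 and picks c5; R would get 5.
- M: Player II compares 11, 15, 2, 10, 3 and picks c2; R would get 4.
- B: Player II compares 5, 11, 7, 10, 2 and picks c2; R would get 7.
Maximizing over 5, 4, 7, R chooses B. Subgame-perfect outcome: (B, c2) with payoffs (7, 11).
Under simultaneous play:
R's best replies: c1→B; c2→T; c3→T; c4→T; c5→T.
Player II's best replies: T→c5; M→c2; B→c2.
The unique mutual best reply is (T, c5), giving (5, 15).
Sequential outcome (B, c2) differs from the Nash profile (T, c5).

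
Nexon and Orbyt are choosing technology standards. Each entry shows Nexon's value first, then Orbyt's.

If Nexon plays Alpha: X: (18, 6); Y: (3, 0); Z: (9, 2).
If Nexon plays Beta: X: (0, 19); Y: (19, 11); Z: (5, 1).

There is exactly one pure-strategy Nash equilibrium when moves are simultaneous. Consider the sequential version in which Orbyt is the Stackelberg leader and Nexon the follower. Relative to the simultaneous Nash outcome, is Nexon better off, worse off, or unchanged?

Nexon best-responds to each possible Orbyt move:
- X: Nexon compares 18, 0 and picks Alpha; Orbyt would get 6.
- Y: Nexon compares 3, 19 and picks Beta; Orbyt would get 11.
- Z: Nexon compares 9, 5 and picks Alpha; Orbyt would get 2.
Orbyt's induced payoffs are 6, 11, 2, so Orbyt commits to Y. Subgame-perfect outcome: (Beta, Y) with payoffs (19, 11).
For the simultaneous game, intersect best replies.
Nexon's best replies: X→Alpha; Y→Beta; Z→Alpha.
Orbyt's best replies: Alpha→X; Beta→X.
The unique mutual best reply is (Alpha, X), giving (18, 6).
Nexon earns 19 sequentially versus 18 at the Nash outcome: better off.

better off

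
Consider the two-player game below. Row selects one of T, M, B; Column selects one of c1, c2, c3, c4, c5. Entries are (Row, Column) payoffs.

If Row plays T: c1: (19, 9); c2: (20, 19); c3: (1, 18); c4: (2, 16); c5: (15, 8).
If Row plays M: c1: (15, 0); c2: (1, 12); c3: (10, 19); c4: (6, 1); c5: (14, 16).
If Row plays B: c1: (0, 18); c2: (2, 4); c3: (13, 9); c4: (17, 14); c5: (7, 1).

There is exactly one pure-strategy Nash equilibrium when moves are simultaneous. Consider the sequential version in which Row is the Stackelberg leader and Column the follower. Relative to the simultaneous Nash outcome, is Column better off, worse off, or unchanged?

Backward induction with Row moving first.
- T: Column compares 9, 19, 18, 16, 8 and picks c2; Row would get 20.
- M: Column compares 0, 12, 19, 1, 16 and picks c3; Row would get 10.
- B: Column compares 18, 4, 9, 14, 1 and picks c1; Row would get 0.
Row's induced payoffs are 20, 10, 0, so Row commits to T. Subgame-perfect outcome: (T, c2) with payoffs (20, 19).
Now find the simultaneous Nash equilibrium.
Row's best replies: c1→T; c2→T; c3→B; c4→B; c5→T.
Column's best replies: T→c2; M→c3; B→c1.
The unique mutual best reply is (T, c2), giving (20, 19).
Column earns 19 sequentially versus 19 at the Nash outcome: unchanged.

unchanged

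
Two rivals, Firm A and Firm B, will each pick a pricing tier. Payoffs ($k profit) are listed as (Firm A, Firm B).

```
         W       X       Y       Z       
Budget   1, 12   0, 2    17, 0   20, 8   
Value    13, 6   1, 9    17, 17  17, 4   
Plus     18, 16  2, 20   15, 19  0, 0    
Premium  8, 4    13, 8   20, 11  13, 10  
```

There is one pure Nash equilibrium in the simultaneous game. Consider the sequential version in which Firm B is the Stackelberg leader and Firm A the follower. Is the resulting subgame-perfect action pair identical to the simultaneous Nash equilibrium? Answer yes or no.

no

Backward induction with Firm B moving first.
- W → Firm A plays Plus (best of 1, 13, 18, 8); Firm B gets 16.
- X → Firm A plays Premium (best of 0, 1, 2, 13); Firm B gets 8.
- Y → Firm A plays Premium (best of 17, 17, 15, 20); Firm B gets 11.
- Z → Firm A plays Budget (best of 20, 17, 0, 13); Firm B gets 8.
Maximizing over 16, 8, 11, 8, Firm B chooses W. Subgame-perfect outcome: (Plus, W) with payoffs (18, 16).
For the simultaneous game, intersect best replies.
Firm A's best replies: W→Plus; X→Premium; Y→Premium; Z→Budget.
Firm B's best replies: Budget→W; Value→Y; Plus→X; Premium→Y.
The unique mutual best reply is (Premium, Y), giving (20, 11).
Sequential outcome (Plus, W) differs from the Nash profile (Premium, Y).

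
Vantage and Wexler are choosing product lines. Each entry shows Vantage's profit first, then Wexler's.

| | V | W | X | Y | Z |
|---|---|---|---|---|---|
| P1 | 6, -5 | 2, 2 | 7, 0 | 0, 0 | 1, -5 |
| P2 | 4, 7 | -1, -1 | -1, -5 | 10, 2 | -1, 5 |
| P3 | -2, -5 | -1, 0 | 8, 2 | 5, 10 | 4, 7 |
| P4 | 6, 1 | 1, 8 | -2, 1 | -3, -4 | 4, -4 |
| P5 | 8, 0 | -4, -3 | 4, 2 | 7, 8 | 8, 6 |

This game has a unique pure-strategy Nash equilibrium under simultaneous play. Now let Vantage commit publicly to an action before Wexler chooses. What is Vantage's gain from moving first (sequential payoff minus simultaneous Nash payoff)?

Wexler best-responds to each possible Vantage move:
- P1: Wexler compares -5, 2, 0, 0, -5 and picks W; Vantage would get 2.
- P2: Wexler compares 7, -1, -5, 2, 5 and picks V; Vantage would get 4.
- P3: Wexler compares -5, 0, 2, 10, 7 and picks Y; Vantage would get 5.
- P4: Wexler compares 1, 8, 1, -4, -4 and picks W; Vantage would get 1.
- P5: Wexler compares 0, -3, 2, 8, 6 and picks Y; Vantage would get 7.
Maximizing over 2, 4, 5, 1, 7, Vantage chooses P5. Subgame-perfect outcome: (P5, Y) with payoffs (7, 8).
Under simultaneous play:
Vantage's best replies: V→P5; W→P1; X→P3; Y→P2; Z→P5.
Wexler's best replies: P1→W; P2→V; P3→Y; P4→W; P5→Y.
The unique mutual best reply is (P1, W), giving (2, 2).
Vantage's commitment gain: 7 − 2 = 5.

5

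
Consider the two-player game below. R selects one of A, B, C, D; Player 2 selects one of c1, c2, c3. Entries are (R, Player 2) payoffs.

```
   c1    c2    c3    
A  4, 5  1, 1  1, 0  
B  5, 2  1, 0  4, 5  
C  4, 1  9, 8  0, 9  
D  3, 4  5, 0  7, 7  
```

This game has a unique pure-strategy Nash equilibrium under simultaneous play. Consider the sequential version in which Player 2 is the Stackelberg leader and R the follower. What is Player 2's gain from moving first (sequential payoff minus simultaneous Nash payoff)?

Solve by backward induction (Player 2 leads).
- c1 → R plays B (best of 4, 5, 4, 3); Player 2 gets 2.
- c2 → R plays C (best of 1, 1, 9, 5); Player 2 gets 8.
- c3 → R plays D (best of 1, 4, 0, 7); Player 2 gets 7.
Player 2's induced payoffs are 2, 8, 7, so Player 2 commits to c2. Subgame-perfect outcome: (C, c2) with payoffs (9, 8).
Now find the simultaneous Nash equilibrium.
R's best replies: c1→B; c2→C; c3→D.
Player 2's best replies: A→c1; B→c3; C→c3; D→c3.
The unique mutual best reply is (D, c3), giving (7, 7).
Player 2's commitment gain: 8 − 7 = 1.

1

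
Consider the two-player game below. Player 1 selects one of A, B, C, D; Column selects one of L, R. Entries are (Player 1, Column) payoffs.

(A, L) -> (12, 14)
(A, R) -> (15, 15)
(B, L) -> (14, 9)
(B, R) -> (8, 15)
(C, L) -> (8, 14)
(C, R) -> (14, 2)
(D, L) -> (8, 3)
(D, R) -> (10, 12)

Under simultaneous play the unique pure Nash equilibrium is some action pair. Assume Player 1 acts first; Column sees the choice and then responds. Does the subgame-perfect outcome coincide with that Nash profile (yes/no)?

yes

Solve by backward induction (Player 1 leads).
- A: Column compares 14, 15 and picks R; Player 1 would get 15.
- B: Column compares 9, 15 and picks R; Player 1 would get 8.
- C: Column compares 14, 2 and picks L; Player 1 would get 8.
- D: Column compares 3, 12 and picks R; Player 1 would get 10.
Maximizing over 15, 8, 8, 10, Player 1 chooses A. Subgame-perfect outcome: (A, R) with payoffs (15, 15).
For the simultaneous game, intersect best replies.
Player 1's best replies: L→B; R→A.
Column's best replies: A→R; B→R; C→L; D→R.
Only (A, R) has each player best-responding; Nash payoffs (15, 15).
Sequential outcome (A, R) coincides with the Nash profile (A, R).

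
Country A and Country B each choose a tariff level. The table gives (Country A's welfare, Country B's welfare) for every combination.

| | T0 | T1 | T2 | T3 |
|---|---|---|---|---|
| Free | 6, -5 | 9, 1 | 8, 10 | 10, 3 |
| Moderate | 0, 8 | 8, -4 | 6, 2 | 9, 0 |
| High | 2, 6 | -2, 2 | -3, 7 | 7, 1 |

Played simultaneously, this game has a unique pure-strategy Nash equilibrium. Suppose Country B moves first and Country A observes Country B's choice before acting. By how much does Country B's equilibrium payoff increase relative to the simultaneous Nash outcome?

Solve by backward induction (Country B leads).
- T0 → Country A plays Free (best of 6, 0, 2); Country B gets -5.
- T1 → Country A plays Free (best of 9, 8, -2); Country B gets 1.
- T2 → Country A plays Free (best of 8, 6, -3); Country B gets 10.
- T3 → Country A plays Free (best of 10, 9, 7); Country B gets 3.
Country B's induced payoffs are -5, 1, 10, 3, so Country B commits to T2. Subgame-perfect outcome: (Free, T2) with payoffs (8, 10).
Now find the simultaneous Nash equilibrium.
Country A's best replies: T0→Free; T1→Free; T2→Free; T3→Free.
Country B's best replies: Free→T2; Moderate→T0; High→T2.
Only (Free, T2) has each player best-responding; Nash payoffs (8, 10).
Country B's commitment gain: 10 − 10 = 0.

0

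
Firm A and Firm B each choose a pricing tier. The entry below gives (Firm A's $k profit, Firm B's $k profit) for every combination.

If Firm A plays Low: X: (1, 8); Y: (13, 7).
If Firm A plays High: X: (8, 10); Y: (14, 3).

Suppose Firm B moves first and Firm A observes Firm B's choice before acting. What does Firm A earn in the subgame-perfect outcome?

8

Work backward from Firm A's decision.
- X: Firm A compares 1, 8 and picks High; Firm B would get 10.
- Y: Firm A compares 13, 14 and picks High; Firm B would get 3.
Among 10, 3, the best is 10 at X. Subgame-perfect outcome: (High, X) with payoffs (8, 10).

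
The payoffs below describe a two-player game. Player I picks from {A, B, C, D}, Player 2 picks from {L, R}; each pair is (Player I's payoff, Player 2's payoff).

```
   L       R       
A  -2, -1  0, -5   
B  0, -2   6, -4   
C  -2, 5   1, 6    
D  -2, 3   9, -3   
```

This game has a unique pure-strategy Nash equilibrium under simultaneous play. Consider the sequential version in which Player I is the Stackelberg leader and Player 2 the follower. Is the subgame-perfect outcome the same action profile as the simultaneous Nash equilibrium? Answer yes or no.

no

Work backward from Player 2's decision.
- A → Player 2 plays L (best of -1, -5); Player I gets -2.
- B → Player 2 plays L (best of -2, -4); Player I gets 0.
- C → Player 2 plays R (best of 5, 6); Player I gets 1.
- D → Player 2 plays L (best of 3, -3); Player I gets -2.
Among -2, 0, 1, -2, the best is 1 at C. Subgame-perfect outcome: (C, R) with payoffs (1, 6).
Now find the simultaneous Nash equilibrium.
Player I's best replies: L→B; R→D.
Player 2's best replies: A→L; B→L; C→R; D→L.
The unique mutual best reply is (B, L), giving (0, -2).
Sequential outcome (C, R) differs from the Nash profile (B, L).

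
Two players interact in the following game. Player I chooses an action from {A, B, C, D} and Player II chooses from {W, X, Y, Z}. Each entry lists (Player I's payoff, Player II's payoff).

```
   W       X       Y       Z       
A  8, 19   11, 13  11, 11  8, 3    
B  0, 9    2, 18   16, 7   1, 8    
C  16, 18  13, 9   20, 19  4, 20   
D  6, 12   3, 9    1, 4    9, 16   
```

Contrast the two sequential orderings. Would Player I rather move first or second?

second

If Player I leads: Player II's best replies are A→W, B→X, C→Z, D→Z; Player I's induced payoffs 8, 2, 4, 9; outcome (D, Z), payoffs (9, 16).
If Player II leads: Player I's best replies are W→C, X→C, Y→C, Z→D; Player II's induced payoffs 18, 9, 19, 16; outcome (C, Y), payoffs (20, 19).
Player I gets 9 moving first and 20 moving second, so Player I prefers to move second.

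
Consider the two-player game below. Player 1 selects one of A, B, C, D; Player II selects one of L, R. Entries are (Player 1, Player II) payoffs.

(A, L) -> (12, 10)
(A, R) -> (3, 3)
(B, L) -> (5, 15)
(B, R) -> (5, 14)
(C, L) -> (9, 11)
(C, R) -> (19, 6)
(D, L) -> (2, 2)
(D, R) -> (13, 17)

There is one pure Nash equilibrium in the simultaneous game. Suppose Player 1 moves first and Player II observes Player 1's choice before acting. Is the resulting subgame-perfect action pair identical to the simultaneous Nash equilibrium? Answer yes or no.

no

Backward induction with Player 1 moving first.
- A: BR = L, leader payoff 12.
- B: BR = L, leader payoff 5.
- C: BR = L, leader payoff 9.
- D: BR = R, leader payoff 13.
Player 1's induced payoffs are 12, 5, 9, 13, so Player 1 commits to D. Subgame-perfect outcome: (D, R) with payoffs (13, 17).
Under simultaneous play:
Player 1's best replies: L→A; R→C.
Player II's best replies: A→L; B→L; C→L; D→R.
Only (A, L) has each player best-responding; Nash payoffs (12, 10).
Sequential outcome (D, R) differs from the Nash profile (A, L).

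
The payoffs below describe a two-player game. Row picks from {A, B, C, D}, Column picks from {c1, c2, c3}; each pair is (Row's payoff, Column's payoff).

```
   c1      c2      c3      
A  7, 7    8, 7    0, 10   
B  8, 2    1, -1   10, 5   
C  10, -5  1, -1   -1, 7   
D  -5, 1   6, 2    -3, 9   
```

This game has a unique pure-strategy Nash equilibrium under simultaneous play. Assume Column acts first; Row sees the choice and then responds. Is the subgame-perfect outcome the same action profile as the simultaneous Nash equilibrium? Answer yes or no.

Row best-responds to each possible Column move:
- c1 → Row plays C (best of 7, 8, 10, -5); Column gets -5.
- c2 → Row plays A (best of 8, 1, 1, 6); Column gets 7.
- c3 → Row plays B (best of 0, 10, -1, -3); Column gets 5.
Among -5, 7, 5, the best is 7 at c2. Subgame-perfect outcome: (A, c2) with payoffs (8, 7).
Under simultaneous play:
Row's best replies: c1→C; c2→A; c3→B.
Column's best replies: A→c3; B→c3; C→c3; D→c3.
The unique mutual best reply is (B, c3), giving (10, 5).
Sequential outcome (A, c2) differs from the Nash profile (B, c3).

no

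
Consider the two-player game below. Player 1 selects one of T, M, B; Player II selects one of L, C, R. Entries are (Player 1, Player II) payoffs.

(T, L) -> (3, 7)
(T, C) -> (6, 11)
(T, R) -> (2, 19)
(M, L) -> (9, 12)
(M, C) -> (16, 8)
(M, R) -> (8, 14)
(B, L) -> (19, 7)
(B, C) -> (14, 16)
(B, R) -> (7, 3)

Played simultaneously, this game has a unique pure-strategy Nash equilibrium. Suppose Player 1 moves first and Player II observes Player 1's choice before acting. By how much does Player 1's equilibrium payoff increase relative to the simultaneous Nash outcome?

6

Backward induction with Player 1 moving first.
- T: Player II compares 7, 11, 19 and picks R; Player 1 would get 2.
- M: Player II compares 12, 8, 14 and picks R; Player 1 would get 8.
- B: Player II compares 7, 16, 3 and picks C; Player 1 would get 14.
Maximizing over 2, 8, 14, Player 1 chooses B. Subgame-perfect outcome: (B, C) with payoffs (14, 16).
Under simultaneous play:
Player 1's best replies: L→B; C→M; R→M.
Player II's best replies: T→R; M→R; B→C.
The unique mutual best reply is (M, R), giving (8, 14).
Player 1's commitment gain: 14 − 8 = 6.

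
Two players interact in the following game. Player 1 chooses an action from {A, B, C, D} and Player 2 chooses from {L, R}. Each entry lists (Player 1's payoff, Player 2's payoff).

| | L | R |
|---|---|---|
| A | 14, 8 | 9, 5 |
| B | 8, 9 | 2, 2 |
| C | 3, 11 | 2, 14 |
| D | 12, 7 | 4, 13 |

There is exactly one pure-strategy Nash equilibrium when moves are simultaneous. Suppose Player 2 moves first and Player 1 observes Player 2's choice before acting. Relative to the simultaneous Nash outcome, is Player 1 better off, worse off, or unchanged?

unchanged

Solve by backward induction (Player 2 leads).
- L → Player 1 plays A (best of 14, 8, 3, 12); Player 2 gets 8.
- R → Player 1 plays A (best of 9, 2, 2, 4); Player 2 gets 5.
Maximizing over 8, 5, Player 2 chooses L. Subgame-perfect outcome: (A, L) with payoffs (14, 8).
Now find the simultaneous Nash equilibrium.
Player 1's best replies: L→A; R→A.
Player 2's best replies: A→L; B→L; C→R; D→R.
The unique mutual best reply is (A, L), giving (14, 8).
Player 1 earns 14 sequentially versus 14 at the Nash outcome: unchanged.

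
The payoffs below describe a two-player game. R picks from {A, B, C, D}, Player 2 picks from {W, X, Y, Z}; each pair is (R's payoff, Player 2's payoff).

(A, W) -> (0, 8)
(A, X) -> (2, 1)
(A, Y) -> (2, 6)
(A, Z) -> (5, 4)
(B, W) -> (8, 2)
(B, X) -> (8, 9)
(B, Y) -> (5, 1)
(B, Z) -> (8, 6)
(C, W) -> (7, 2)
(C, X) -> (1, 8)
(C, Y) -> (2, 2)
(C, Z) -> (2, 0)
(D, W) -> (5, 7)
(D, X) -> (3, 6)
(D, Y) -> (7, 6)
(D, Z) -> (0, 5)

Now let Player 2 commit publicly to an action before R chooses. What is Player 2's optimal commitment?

R best-responds to each possible Player 2 move:
- W → R plays B (best of 0, 8, 7, 5); Player 2 gets 2.
- X → R plays B (best of 2, 8, 1, 3); Player 2 gets 9.
- Y → R plays D (best of 2, 5, 2, 7); Player 2 gets 6.
- Z → R plays B (best of 5, 8, 2, 0); Player 2 gets 6.
Player 2's induced payoffs are 2, 9, 6, 6, so Player 2 commits to X. Subgame-perfect outcome: (B, X) with payoffs (8, 9).

X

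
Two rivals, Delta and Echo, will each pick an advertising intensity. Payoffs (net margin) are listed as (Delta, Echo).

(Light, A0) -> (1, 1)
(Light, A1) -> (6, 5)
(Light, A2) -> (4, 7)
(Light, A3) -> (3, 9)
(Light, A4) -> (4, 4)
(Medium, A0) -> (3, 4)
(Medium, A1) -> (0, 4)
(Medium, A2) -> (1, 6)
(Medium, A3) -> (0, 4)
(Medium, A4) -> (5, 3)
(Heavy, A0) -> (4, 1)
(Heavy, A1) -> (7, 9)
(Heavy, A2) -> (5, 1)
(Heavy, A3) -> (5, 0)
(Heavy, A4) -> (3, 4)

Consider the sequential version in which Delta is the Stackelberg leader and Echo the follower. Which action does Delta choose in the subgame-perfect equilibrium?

Echo best-responds to each possible Delta move:
- Light → Echo plays A3 (best of 1, 5, 7, 9, 4); Delta gets 3.
- Medium → Echo plays A2 (best of 4, 4, 6, 4, 3); Delta gets 1.
- Heavy → Echo plays A1 (best of 1, 9, 1, 0, 4); Delta gets 7.
Maximizing over 3, 1, 7, Delta chooses Heavy. Subgame-perfect outcome: (Heavy, A1) with payoffs (7, 9).

Heavy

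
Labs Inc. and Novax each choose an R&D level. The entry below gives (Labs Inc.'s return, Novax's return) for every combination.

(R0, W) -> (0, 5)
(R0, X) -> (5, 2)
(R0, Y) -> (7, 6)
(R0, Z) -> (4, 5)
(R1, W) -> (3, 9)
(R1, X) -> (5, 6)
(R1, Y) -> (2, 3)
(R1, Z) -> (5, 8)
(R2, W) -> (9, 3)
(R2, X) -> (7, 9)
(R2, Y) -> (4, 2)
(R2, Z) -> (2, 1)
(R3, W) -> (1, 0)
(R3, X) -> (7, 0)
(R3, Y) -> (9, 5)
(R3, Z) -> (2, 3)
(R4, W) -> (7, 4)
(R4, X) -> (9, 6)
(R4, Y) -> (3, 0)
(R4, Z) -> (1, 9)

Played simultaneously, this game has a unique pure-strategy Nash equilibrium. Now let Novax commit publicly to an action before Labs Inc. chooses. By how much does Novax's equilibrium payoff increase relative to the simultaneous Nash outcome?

3

Backward induction with Novax moving first.
- W: Labs Inc. compares 0, 3, 9, 1, 7 and picks R2; Novax would get 3.
- X: Labs Inc. compares 5, 5, 7, 7, 9 and picks R4; Novax would get 6.
- Y: Labs Inc. compares 7, 2, 4, 9, 3 and picks R3; Novax would get 5.
- Z: Labs Inc. compares 4, 5, 2, 2, 1 and picks R1; Novax would get 8.
Novax's induced payoffs are 3, 6, 5, 8, so Novax commits to Z. Subgame-perfect outcome: (R1, Z) with payoffs (5, 8).
Under simultaneous play:
Labs Inc.'s best replies: W→R2; X→R4; Y→R3; Z→R1.
Novax's best replies: R0→Y; R1→W; R2→X; R3→Y; R4→Z.
The unique mutual best reply is (R3, Y), giving (9, 5).
Novax's commitment gain: 8 − 5 = 3.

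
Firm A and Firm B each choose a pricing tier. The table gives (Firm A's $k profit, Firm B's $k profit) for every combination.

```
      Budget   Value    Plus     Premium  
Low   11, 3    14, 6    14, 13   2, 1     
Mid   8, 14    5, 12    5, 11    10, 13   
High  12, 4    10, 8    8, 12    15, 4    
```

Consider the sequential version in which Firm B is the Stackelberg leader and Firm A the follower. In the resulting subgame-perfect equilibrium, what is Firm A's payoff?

14

Solve by backward induction (Firm B leads).
- Budget → Firm A plays High (best of 11, 8, 12); Firm B gets 4.
- Value → Firm A plays Low (best of 14, 5, 10); Firm B gets 6.
- Plus → Firm A plays Low (best of 14, 5, 8); Firm B gets 13.
- Premium → Firm A plays High (best of 2, 10, 15); Firm B gets 4.
Firm B's induced payoffs are 4, 6, 13, 4, so Firm B commits to Plus. Subgame-perfect outcome: (Low, Plus) with payoffs (14, 13).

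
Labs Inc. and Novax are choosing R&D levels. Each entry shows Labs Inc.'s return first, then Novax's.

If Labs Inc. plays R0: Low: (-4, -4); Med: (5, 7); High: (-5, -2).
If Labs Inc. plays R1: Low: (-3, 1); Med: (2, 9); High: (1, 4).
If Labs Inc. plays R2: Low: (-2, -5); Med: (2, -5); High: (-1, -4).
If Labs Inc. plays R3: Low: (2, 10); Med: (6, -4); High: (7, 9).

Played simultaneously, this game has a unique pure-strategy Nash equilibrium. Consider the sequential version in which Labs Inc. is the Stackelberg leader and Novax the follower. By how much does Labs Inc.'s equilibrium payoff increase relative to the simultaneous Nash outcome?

Work backward from Novax's decision.
- R0: Novax compares -4, 7, -2 and picks Med; Labs Inc. would get 5.
- R1: Novax compares 1, 9, 4 and picks Med; Labs Inc. would get 2.
- R2: Novax compares -5, -5, -4 and picks High; Labs Inc. would get -1.
- R3: Novax compares 10, -4, 9 and picks Low; Labs Inc. would get 2.
Among 5, 2, -1, 2, the best is 5 at R0. Subgame-perfect outcome: (R0, Med) with payoffs (5, 7).
Now find the simultaneous Nash equilibrium.
Labs Inc.'s best replies: Low→R3; Med→R3; High→R3.
Novax's best replies: R0→Med; R1→Med; R2→High; R3→Low.
The unique mutual best reply is (R3, Low), giving (2, 10).
Labs Inc.'s commitment gain: 5 − 2 = 3.

3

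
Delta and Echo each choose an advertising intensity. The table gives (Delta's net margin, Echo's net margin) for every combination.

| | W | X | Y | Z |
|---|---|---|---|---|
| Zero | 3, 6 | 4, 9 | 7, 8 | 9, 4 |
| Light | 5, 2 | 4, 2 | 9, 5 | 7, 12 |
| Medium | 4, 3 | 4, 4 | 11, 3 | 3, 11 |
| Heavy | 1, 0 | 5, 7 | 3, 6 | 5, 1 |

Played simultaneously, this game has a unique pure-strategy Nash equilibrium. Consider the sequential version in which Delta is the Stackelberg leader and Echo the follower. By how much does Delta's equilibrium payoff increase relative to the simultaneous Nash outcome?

Backward induction with Delta moving first.
- Zero → Echo plays X (best of 6, 9, 8, 4); Delta gets 4.
- Light → Echo plays Z (best of 2, 2, 5, 12); Delta gets 7.
- Medium → Echo plays Z (best of 3, 4, 3, 11); Delta gets 3.
- Heavy → Echo plays X (best of 0, 7, 6, 1); Delta gets 5.
Maximizing over 4, 7, 3, 5, Delta chooses Light. Subgame-perfect outcome: (Light, Z) with payoffs (7, 12).
For the simultaneous game, intersect best replies.
Delta's best replies: W→Light; X→Heavy; Y→Medium; Z→Zero.
Echo's best replies: Zero→X; Light→Z; Medium→Z; Heavy→X.
The unique mutual best reply is (Heavy, X), giving (5, 7).
Delta's commitment gain: 7 − 5 = 2.

2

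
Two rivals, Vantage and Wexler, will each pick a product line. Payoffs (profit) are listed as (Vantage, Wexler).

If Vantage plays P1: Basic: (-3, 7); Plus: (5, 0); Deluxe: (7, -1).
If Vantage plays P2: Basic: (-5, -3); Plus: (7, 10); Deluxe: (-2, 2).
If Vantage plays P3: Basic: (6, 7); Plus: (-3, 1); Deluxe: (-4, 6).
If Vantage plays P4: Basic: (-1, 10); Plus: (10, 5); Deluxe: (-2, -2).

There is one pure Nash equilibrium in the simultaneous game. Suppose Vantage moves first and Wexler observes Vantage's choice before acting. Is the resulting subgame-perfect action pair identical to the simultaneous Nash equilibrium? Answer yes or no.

no

Wexler best-responds to each possible Vantage move:
- P1: BR = Basic, leader payoff -3.
- P2: BR = Plus, leader payoff 7.
- P3: BR = Basic, leader payoff 6.
- P4: BR = Basic, leader payoff -1.
Among -3, 7, 6, -1, the best is 7 at P2. Subgame-perfect outcome: (P2, Plus) with payoffs (7, 10).
For the simultaneous game, intersect best replies.
Vantage's best replies: Basic→P3; Plus→P4; Deluxe→P1.
Wexler's best replies: P1→Basic; P2→Plus; P3→Basic; P4→Basic.
Only (P3, Basic) has each player best-responding; Nash payoffs (6, 7).
Sequential outcome (P2, Plus) differs from the Nash profile (P3, Basic).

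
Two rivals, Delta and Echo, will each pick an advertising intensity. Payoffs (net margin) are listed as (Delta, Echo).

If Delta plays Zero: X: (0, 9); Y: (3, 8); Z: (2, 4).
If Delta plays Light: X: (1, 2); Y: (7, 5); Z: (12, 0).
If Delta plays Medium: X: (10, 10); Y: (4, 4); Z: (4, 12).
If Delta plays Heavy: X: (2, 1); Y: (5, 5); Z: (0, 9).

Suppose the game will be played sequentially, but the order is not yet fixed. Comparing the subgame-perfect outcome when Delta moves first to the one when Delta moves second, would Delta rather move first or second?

If Delta leads: Echo's best replies are Zero→X, Light→Y, Medium→Z, Heavy→Z; Delta's induced payoffs 0, 7, 4, 0; outcome (Light, Y), payoffs (7, 5).
If Echo leads: Delta's best replies are X→Medium, Y→Light, Z→Light; Echo's induced payoffs 10, 5, 0; outcome (Medium, X), payoffs (10, 10).
Delta gets 7 moving first and 10 moving second, so Delta prefers to move second.

second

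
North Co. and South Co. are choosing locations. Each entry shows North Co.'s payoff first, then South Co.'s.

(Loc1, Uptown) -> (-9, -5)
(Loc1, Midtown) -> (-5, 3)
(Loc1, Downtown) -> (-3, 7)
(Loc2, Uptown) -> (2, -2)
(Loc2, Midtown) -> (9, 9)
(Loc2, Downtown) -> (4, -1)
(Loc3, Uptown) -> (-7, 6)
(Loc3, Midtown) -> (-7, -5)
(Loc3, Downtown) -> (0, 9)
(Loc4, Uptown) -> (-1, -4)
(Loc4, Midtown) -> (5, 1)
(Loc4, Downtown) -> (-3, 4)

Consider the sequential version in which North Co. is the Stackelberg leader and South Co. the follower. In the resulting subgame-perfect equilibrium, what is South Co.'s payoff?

9

Backward induction with North Co. moving first.
- Loc1: BR = Downtown, leader payoff -3.
- Loc2: BR = Midtown, leader payoff 9.
- Loc3: BR = Downtown, leader payoff 0.
- Loc4: BR = Downtown, leader payoff -3.
Maximizing over -3, 9, 0, -3, North Co. chooses Loc2. Subgame-perfect outcome: (Loc2, Midtown) with payoffs (9, 9).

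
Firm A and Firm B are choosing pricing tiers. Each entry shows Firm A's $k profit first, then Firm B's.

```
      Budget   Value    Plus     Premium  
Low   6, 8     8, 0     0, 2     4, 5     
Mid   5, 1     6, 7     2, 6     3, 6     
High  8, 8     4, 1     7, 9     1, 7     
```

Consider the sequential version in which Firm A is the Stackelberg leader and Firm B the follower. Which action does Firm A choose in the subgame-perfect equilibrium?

Backward induction with Firm A moving first.
- Low: Firm B compares 8, 0, 2, 5 and picks Budget; Firm A would get 6.
- Mid: Firm B compares 1, 7, 6, 6 and picks Value; Firm A would get 6.
- High: Firm B compares 8, 1, 9, 7 and picks Plus; Firm A would get 7.
Firm A's induced payoffs are 6, 6, 7, so Firm A commits to High. Subgame-perfect outcome: (High, Plus) with payoffs (7, 9).

High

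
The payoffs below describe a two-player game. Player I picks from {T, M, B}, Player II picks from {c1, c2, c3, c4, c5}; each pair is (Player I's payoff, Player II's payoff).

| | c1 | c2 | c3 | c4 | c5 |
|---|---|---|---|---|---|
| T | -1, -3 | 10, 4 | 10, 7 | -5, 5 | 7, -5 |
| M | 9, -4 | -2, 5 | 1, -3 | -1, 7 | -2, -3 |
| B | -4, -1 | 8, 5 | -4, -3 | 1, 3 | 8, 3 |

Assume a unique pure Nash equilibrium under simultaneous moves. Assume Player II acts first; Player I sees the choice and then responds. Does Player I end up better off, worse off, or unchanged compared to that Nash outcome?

Solve by backward induction (Player II leads).
- c1 → Player I plays M (best of -1, 9, -4); Player II gets -4.
- c2 → Player I plays T (best of 10, -2, 8); Player II gets 4.
- c3 → Player I plays T (best of 10, 1, -4); Player II gets 7.
- c4 → Player I plays B (best of -5, -1, 1); Player II gets 3.
- c5 → Player I plays B (best of 7, -2, 8); Player II gets 3.
Among -4, 4, 7, 3, 3, the best is 7 at c3. Subgame-perfect outcome: (T, c3) with payoffs (10, 7).
For the simultaneous game, intersect best replies.
Player I's best replies: c1→M; c2→T; c3→T; c4→B; c5→B.
Player II's best replies: T→c3; M→c4; B→c2.
Only (T, c3) has each player best-responding; Nash payoffs (10, 7).
Player I earns 10 sequentially versus 10 at the Nash outcome: unchanged.

unchanged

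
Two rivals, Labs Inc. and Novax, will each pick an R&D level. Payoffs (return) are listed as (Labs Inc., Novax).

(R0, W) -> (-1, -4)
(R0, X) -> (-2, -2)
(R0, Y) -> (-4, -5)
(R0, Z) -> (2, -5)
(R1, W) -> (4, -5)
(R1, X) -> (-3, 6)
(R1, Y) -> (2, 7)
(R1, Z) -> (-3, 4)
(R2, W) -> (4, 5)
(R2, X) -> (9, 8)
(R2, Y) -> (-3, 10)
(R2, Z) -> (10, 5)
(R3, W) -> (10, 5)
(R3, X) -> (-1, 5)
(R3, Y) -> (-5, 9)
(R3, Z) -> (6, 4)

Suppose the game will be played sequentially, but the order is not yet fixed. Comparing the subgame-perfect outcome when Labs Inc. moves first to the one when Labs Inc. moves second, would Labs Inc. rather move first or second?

second

If Labs Inc. leads: Novax's best replies are R0→X, R1→Y, R2→Y, R3→Y; Labs Inc.'s induced payoffs -2, 2, -3, -5; outcome (R1, Y), payoffs (2, 7).
If Novax leads: Labs Inc.'s best replies are W→R3, X→R2, Y→R1, Z→R2; Novax's induced payoffs 5, 8, 7, 5; outcome (R2, X), payoffs (9, 8).
Labs Inc. gets 2 moving first and 9 moving second, so Labs Inc. prefers to move second.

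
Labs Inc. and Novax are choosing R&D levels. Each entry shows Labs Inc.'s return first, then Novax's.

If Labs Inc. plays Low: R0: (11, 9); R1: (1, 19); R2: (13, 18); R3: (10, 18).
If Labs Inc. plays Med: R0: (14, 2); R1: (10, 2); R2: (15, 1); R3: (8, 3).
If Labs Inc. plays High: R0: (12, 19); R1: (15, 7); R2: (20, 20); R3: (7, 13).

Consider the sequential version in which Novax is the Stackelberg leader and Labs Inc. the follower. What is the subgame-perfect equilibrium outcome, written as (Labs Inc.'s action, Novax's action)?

(High, R2)

Backward induction with Novax moving first.
- R0: Labs Inc. compares 11, 14, 12 and picks Med; Novax would get 2.
- R1: Labs Inc. compares 1, 10, 15 and picks High; Novax would get 7.
- R2: Labs Inc. compares 13, 15, 20 and picks High; Novax would get 20.
- R3: Labs Inc. compares 10, 8, 7 and picks Low; Novax would get 18.
Maximizing over 2, 7, 20, 18, Novax chooses R2. Subgame-perfect outcome: (High, R2) with payoffs (20, 20).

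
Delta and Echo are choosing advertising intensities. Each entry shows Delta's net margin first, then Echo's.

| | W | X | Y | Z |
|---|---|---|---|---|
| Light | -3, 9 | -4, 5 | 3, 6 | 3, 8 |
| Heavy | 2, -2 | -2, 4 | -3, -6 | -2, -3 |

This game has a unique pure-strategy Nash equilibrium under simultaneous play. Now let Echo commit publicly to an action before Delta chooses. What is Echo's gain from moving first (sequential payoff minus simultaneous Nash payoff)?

Solve by backward induction (Echo leads).
- W: Delta compares -3, 2 and picks Heavy; Echo would get -2.
- X: Delta compares -4, -2 and picks Heavy; Echo would get 4.
- Y: Delta compares 3, -3 and picks Light; Echo would get 6.
- Z: Delta compares 3, -2 and picks Light; Echo would get 8.
Among -2, 4, 6, 8, the best is 8 at Z. Subgame-perfect outcome: (Light, Z) with payoffs (3, 8).
Now find the simultaneous Nash equilibrium.
Delta's best replies: W→Heavy; X→Heavy; Y→Light; Z→Light.
Echo's best replies: Light→W; Heavy→X.
Only (Heavy, X) has each player best-responding; Nash payoffs (-2, 4).
Echo's commitment gain: 8 − 4 = 4.

4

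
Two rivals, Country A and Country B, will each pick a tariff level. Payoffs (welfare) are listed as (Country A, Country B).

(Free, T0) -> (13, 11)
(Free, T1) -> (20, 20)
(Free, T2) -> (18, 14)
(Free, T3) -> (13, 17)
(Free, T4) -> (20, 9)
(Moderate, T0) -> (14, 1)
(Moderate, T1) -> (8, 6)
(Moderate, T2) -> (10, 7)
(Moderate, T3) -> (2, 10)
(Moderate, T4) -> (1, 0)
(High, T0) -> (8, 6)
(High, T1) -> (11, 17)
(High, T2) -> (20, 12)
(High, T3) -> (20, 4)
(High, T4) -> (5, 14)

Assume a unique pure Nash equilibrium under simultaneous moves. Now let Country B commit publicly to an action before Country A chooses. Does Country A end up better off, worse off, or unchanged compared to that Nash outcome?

Solve by backward induction (Country B leads).
- T0 → Country A plays Moderate (best of 13, 14, 8); Country B gets 1.
- T1 → Country A plays Free (best of 20, 8, 11); Country B gets 20.
- T2 → Country A plays High (best of 18, 10, 20); Country B gets 12.
- T3 → Country A plays High (best of 13, 2, 20); Country B gets 4.
- T4 → Country A plays Free (best of 20, 1, 5); Country B gets 9.
Maximizing over 1, 20, 12, 4, 9, Country B chooses T1. Subgame-perfect outcome: (Free, T1) with payoffs (20, 20).
Now find the simultaneous Nash equilibrium.
Country A's best replies: T0→Moderate; T1→Free; T2→High; T3→High; T4→Free.
Country B's best replies: Free→T1; Moderate→T3; High→T1.
The unique mutual best reply is (Free, T1), giving (20, 20).
Country A earns 20 sequentially versus 20 at the Nash outcome: unchanged.

unchanged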